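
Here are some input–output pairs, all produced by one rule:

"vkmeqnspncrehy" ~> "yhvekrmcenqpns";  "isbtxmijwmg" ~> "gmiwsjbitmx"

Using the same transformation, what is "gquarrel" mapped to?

The pattern: move the last character to the front, then take characters alternately from the front and the back (1st, last, 2nd, 2nd-last, ...).
"gquarrel" → "lgquarre" → "legrqrua".

legrqrua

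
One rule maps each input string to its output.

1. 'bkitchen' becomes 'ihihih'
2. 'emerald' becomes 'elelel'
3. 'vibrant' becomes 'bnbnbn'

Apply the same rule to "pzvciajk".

vavava

Looking at the pairs, the operation is to keep one character in every 3, starting at position 3 (positions 3rd, 6th, 9th, ...), then write the whole string 3 times in a row.
Working it through for "pzvciajk": intermediate "va", final "vavava".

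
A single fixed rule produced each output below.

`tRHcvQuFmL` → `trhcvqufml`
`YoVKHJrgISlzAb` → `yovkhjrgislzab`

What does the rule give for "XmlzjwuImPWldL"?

What's happening: convert every letter to lowercase.
Doing the same to "XmlzjwuImPWldL": "xmlzjwuimpwldl".

xmlzjwuimpwldl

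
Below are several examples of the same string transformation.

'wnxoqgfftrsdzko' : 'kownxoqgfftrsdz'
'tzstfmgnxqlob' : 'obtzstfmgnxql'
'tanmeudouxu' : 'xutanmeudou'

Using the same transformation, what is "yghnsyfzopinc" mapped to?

ncyghnsyfzopi

What's happening: move the last 2 characters to the front (rotate right by 2).
On "yghnsyfzopinc" that produces "ncyghnsyfzopi".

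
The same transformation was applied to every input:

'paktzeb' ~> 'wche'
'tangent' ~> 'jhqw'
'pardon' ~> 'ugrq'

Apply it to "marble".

Looking at the pairs, the operation is to shift every letter 3 places forward in the alphabet (wrapping around), then keep only the last 4 characters.
Applying both steps to "marble": "pdueoh", then "ueoh".

ueoh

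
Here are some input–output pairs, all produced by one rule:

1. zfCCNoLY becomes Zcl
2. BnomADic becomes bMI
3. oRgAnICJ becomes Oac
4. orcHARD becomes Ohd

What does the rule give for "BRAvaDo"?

bVO

What's happening: keep one character in every 3, starting at position 1 (positions 1st, 4th, 7th, ...), then flip the case of every letter.
Starting from "BRAvaDo": after the first operation, "Bvo"; after the second, "bVO".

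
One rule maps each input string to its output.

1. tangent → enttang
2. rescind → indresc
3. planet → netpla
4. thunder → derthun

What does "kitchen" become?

In each case the input is transformed by: move the last 3 characters to the front (rotate right by 3).
Doing the same to "kitchen": "henkitc".

henkitc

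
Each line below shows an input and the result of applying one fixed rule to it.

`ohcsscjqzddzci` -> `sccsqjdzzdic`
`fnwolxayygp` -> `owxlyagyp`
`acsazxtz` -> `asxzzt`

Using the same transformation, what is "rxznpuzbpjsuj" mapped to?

Rule — delete the first 2 characters, then swap each adjacent pair of characters (1↔2, 3↔4, ...).
Working it through for "rxznpuzbpjsuj": intermediate "znpuzbpjsuj", final "nzupbzjpusj".

nzupbzjpusj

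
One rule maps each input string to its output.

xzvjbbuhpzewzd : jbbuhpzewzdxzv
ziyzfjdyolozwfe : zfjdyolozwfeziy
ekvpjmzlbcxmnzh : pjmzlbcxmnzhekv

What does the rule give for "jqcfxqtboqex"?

fxqtboqexjqc

The pattern: move the first 3 characters to the end (rotate left by 3).
For "jqcfxqtboqex" the result is "fxqtboqexjqc".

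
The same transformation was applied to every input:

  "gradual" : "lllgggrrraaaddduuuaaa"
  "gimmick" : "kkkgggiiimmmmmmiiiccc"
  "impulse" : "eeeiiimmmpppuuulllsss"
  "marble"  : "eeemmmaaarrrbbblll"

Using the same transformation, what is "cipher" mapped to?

rrrccciiippphhheee

Looking at the pairs, the operation is to repeat every character 3 times, then move the last 3 characters to the front (rotate right by 3).
For "cipher", step one produces "ccciiippphhheeerrr"; step two turns that into "rrrccciiippphhheee".
(Check on "gradual": → "gggrrraaaddduuuaaalll" → "lllgggrrraaaddduuuaaa" ✓)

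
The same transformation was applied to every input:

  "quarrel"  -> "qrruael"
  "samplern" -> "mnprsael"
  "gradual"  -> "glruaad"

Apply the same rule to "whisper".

prswehi

In each case the input is transformed by: sort the characters into alphabetical order, then move the first 3 characters to the end (rotate left by 3).
For "whisper", step one produces "ehiprsw"; step two turns that into "prswehi".
(Check on "gradual": → "aadglru" → "glruaad" ✓)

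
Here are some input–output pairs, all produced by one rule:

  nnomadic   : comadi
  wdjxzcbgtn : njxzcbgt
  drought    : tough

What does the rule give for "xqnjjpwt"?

tnjjpw

What's happening: delete the first 2 characters, then move the last character to the front.
"xqnjjpwt" → "njjpwt" → "tnjjpw".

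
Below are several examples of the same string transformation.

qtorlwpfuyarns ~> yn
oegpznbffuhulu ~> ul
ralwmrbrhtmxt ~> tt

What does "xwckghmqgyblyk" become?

yy

Rule — keep one character in every 3, starting at position 1 (positions 1st, 4th, 7th, ...), then delete the first 3 characters.
Applying both steps to "xwckghmqgyblyk": "xkmyy", then "yy".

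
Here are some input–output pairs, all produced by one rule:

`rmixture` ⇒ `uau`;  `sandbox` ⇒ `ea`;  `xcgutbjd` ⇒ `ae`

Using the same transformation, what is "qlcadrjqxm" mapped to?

oua

The pattern: shift every letter 3 places forward in the alphabet (wrapping around), then keep only the vowels.
On "qlcadrjqxm" that produces "oua".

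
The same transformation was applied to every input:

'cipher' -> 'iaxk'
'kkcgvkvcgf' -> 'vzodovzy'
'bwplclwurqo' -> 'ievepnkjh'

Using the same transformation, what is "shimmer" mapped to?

Each output is the input with this applied: shift every letter 7 places backward in the alphabet (wrapping around), then delete the first 2 characters.
Applying both steps to "shimmer": "labffxk", then "bffxk".

bffxk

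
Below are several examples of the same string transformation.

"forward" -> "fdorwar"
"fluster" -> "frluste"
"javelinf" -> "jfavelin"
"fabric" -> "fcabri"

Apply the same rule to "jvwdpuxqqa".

The transformation: swap the first and last characters, then move the last character to the front.
Applying both steps to "jvwdpuxqqa": "avwdpuxqqj", then "javwdpuxqq".

javwdpuxqq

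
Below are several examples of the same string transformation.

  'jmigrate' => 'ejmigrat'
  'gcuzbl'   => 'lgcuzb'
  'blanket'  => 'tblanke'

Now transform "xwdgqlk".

kxwdgql

The rule is to move the last character to the front.
So "xwdgqlk" becomes "kxwdgql".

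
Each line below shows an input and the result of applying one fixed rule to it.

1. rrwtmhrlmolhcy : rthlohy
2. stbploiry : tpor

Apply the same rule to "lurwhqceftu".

uwqet

The transformation: keep every other character starting from the second (positions 2nd, 4th, 6th, ...).
So "lurwhqceftu" becomes "uwqet".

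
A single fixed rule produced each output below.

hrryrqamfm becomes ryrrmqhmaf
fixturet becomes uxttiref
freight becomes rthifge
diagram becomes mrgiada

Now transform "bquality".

uyqtilab

In each case the input is transformed by: sort the characters into reverse alphabetical order, then swap each adjacent pair of characters (1↔2, 3↔4, ...).
Applying both steps to "bquality": "yutqliba", then "uyqtilab".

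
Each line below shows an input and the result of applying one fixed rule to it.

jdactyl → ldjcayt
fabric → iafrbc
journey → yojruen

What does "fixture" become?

In each case the input is transformed by: swap each adjacent pair of characters (1↔2, 3↔4, ...), then move the last character to the front.
"fixture" → "iftxrue" → "eiftxru".

eiftxru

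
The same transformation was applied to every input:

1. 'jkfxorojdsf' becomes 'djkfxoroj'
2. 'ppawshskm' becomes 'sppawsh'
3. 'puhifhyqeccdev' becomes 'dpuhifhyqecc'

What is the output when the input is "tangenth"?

ntange

What's happening: delete the last 2 characters, then move the last character to the front.
For "tangenth", step one produces "tangen"; step two turns that into "ntange".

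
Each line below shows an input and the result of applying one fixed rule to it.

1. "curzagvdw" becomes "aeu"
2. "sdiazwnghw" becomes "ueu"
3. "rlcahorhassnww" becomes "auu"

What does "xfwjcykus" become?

Each output is the input with this applied: shift every letter 2 places backward in the alphabet (wrapping around), then keep only the vowels.
Working it through for "xfwjcykus": intermediate "vduhawisq", final "uai".

uai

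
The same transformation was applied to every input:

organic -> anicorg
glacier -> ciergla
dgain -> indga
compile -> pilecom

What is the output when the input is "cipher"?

The rule is to move the first 3 characters to the end (rotate left by 3).
So "cipher" becomes "hercip".

hercip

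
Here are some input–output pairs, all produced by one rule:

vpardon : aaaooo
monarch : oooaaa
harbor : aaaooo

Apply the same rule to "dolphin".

Looking at the pairs, the operation is to repeat every character 3 times, then keep only the vowels.
For "dolphin", step one produces "dddooolllppphhhiiinnn"; step two turns that into "oooiii".

oooiii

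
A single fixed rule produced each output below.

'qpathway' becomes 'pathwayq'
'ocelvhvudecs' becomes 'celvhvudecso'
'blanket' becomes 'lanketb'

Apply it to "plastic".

lasticp

The rule is to move the first character to the end.
"plastic" → "lasticp".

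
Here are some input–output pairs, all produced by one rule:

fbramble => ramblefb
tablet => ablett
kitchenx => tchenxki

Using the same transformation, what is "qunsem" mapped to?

unsemq

What's happening: move the last 2 characters to the front (rotate right by 2), then swap the front and back halves of the string.
Doing the same to "qunsem": "unsemq".
(Check on "tablet": → "ettabl" → "ablett" ✓)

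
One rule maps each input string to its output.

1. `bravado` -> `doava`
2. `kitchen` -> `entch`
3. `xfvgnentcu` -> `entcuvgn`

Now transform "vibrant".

ntbra

Looking at the pairs, the operation is to delete the first 2 characters, then move the first 3 characters to the end (rotate left by 3).
Working it through for "vibrant": intermediate "brant", final "ntbra".
(Check on "kitchen": → "tchen" → "entch" ✓)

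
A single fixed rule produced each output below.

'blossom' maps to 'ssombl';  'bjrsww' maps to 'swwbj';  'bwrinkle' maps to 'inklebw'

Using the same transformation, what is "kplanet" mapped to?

anetkp

The pattern: move the first 3 characters to the end (rotate left by 3), then delete the last character.
"kplanet" → "anetkpl" → "anetkp".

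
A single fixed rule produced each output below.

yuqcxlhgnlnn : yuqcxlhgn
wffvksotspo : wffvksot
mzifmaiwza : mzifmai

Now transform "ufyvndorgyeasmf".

Looking at the pairs, the operation is to delete the last 3 characters.
"ufyvndorgyeasmf" → "ufyvndorgyea".

ufyvndorgyea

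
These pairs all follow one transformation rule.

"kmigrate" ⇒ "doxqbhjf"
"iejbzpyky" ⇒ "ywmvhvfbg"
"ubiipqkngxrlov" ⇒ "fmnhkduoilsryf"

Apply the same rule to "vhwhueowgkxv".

erbltdhusset

Looking at the pairs, the operation is to shift every letter 3 places backward in the alphabet (wrapping around), then move the first 3 characters to the end (rotate left by 3).
"vhwhueowgkxv" → "seterbltdhus" → "erbltdhusset".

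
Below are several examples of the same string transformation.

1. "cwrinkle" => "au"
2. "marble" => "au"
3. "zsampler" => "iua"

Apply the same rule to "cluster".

ua

The pattern: shift every letter 9 places forward in the alphabet (wrapping around), then keep only the vowels.
Working it through for "cluster": intermediate "ludbcna", final "ua".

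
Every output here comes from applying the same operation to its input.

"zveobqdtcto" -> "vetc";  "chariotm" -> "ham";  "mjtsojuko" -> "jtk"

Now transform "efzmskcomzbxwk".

fzomk

Rule — swap each adjacent pair of characters (1↔2, 3↔4, ...), then keep one character in every 3, starting at position 1 (positions 1st, 4th, 7th, ...).
Starting from "efzmskcomzbxwk": after the first operation, "femzksoczmxbkw"; after the second, "fzomk".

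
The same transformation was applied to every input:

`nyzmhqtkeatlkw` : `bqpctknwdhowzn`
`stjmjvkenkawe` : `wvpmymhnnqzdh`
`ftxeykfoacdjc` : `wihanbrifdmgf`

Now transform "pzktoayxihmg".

In each case the input is transformed by: shift every letter 3 places forward in the alphabet (wrapping around), then swap each adjacent pair of characters (1↔2, 3↔4, ...).
Working it through for "pzktoayxihmg": intermediate "scnwrdbalkpj", final "cswndrabkljp".

cswndrabkljp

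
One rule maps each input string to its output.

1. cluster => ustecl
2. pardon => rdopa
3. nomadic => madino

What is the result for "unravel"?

raveun

What's happening: delete the last character, then move the first 2 characters to the end (rotate left by 2).
For "unravel" the result is "raveun".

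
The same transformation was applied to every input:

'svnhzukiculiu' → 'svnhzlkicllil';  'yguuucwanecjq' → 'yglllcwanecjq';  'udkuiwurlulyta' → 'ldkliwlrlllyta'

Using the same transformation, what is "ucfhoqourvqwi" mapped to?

lcfhoqolrvqwi

Looking at the pairs, the operation is to replace every "u" with "l".
"ucfhoqourvqwi" → "lcfhoqolrvqwi".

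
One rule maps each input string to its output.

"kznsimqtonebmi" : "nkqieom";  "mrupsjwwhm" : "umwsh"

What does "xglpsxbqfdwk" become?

lxbswf

In each case the input is transformed by: keep every other character starting from the first (positions 1st, 3rd, 5th, ...), then swap each adjacent pair of characters (1↔2, 3↔4, ...).
Applying both steps to "xglpsxbqfdwk": "xlsbfw", then "lxbswf".
(Check on "kznsimqtonebmi": → "kniqoem" → "nkqieom" ✓)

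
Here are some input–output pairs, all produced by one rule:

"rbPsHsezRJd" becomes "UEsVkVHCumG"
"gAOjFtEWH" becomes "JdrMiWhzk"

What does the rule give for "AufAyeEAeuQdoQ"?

Rule — flip the case of every letter, then shift every letter 3 places forward in the alphabet (wrapping around).
"AufAyeEAeuQdoQ" → "aUFaYEeaEUqDOq" → "dXIdBHhdHXtGRt".
(Check on "rbPsHsezRJd": → "RBpShSEZrjD" → "UEsVkVHCumG" ✓)

dXIdBHhdHXtGRt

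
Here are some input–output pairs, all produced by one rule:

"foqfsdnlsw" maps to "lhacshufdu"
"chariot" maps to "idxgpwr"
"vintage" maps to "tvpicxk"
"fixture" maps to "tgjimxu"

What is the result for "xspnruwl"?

aljgcehm

What's happening: reverse the string, then shift every letter 11 places backward in the alphabet (wrapping around).
Applying both steps to "xspnruwl": "lwurnpsx", then "aljgcehm".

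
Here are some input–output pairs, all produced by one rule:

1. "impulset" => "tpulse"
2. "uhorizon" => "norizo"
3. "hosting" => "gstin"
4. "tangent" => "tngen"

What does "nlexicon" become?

nexico

What's happening: delete the first 2 characters, then move the last character to the front.
Applying both steps to "nlexicon": "exicon", then "nexico".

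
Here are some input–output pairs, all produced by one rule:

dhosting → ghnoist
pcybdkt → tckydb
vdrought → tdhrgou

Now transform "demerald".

delmaer

In each case the input is transformed by: take characters alternately from the front and the back (1st, last, 2nd, 2nd-last, ...), then delete the first character.
"demerald" → "ddelmaer" → "delmaer".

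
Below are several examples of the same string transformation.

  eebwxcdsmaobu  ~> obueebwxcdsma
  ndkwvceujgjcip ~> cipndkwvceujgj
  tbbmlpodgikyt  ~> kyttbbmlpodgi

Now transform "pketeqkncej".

cejpketeqkn

Rule — move the last 3 characters to the front (rotate right by 3).
Applying that to "pketeqkncej" gives "cejpketeqkn".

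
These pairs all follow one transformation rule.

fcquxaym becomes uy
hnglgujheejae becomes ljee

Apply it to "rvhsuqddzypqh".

sdyh

The rule is to move the first character to the end, then keep one character in every 3, starting at position 3 (positions 3rd, 6th, 9th, ...).
"rvhsuqddzypqh" → "vhsuqddzypqhr" → "sdyh".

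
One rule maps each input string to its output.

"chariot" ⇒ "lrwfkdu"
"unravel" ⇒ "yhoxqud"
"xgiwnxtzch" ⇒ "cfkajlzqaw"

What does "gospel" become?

The pattern: shift every letter 3 places forward in the alphabet (wrapping around), then move the last 3 characters to the front (rotate right by 3).
Applying both steps to "gospel": "jrvsho", then "shojrv".

shojrv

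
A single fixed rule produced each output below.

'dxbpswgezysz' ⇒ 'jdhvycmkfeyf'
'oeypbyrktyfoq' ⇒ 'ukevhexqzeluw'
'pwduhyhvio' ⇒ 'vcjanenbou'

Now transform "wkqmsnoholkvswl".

cqwsytunurqbycr

Looking at the pairs, the operation is to shift every letter 6 places forward in the alphabet (wrapping around).
For "wkqmsnoholkvswl" the result is "cqwsytunurqbycr".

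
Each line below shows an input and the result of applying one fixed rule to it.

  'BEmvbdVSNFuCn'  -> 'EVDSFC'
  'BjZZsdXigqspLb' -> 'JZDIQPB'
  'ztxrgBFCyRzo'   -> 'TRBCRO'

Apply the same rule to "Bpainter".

The rule is to keep every other character starting from the second (positions 2nd, 4th, 6th, ...), then convert every letter to uppercase.
On "Bpainter": the first step gives "pitr", and the second then gives "PITR".

PITR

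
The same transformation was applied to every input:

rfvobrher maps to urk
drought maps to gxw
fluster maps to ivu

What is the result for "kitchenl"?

nfq

Rule — keep one character in every 3, starting at position 1 (positions 1st, 4th, 7th, ...), then shift every letter 3 places forward in the alphabet (wrapping around).
Starting from "kitchenl": after the first operation, "kcn"; after the second, "nfq".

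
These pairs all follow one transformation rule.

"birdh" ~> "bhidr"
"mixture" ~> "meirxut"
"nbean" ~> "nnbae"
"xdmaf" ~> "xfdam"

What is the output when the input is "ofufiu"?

In each case the input is transformed by: take characters alternately from the front and the back (1st, last, 2nd, 2nd-last, ...).
So "ofufiu" becomes "oufiuf".

oufiuf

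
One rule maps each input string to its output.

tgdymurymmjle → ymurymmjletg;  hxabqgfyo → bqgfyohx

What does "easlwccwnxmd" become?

Each output is the input with this applied: move the first 2 characters to the end (rotate left by 2), then delete the first character.
Applying both steps to "easlwccwnxmd": "slwccwnxmdea", then "lwccwnxmdea".
(Check on "tgdymurymmjle": → "dymurymmjletg" → "ymurymmjletg" ✓)

lwccwnxmdea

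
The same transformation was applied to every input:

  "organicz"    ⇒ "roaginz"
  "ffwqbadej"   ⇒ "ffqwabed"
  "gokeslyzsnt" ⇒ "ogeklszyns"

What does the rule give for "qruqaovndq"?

rqquoanvq

The pattern: swap each adjacent pair of characters (1↔2, 3↔4, ...), then delete the last character.
Applying both steps to "qruqaovndq": "rqquoanvqd", then "rqquoanvq".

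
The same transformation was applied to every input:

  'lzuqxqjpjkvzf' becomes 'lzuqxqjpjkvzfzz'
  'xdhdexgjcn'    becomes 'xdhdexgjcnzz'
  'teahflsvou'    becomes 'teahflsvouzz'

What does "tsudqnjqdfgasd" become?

In each case the input is transformed by: append "zz".
"tsudqnjqdfgasd" → "tsudqnjqdfgasdzz".

tsudqnjqdfgasdzz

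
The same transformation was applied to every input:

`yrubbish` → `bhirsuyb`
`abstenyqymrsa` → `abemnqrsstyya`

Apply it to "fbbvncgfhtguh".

What's happening: sort the characters into alphabetical order, then move the first character to the end.
"fbbvncgfhtguh" → "bbcffgghhntuv" → "bcffgghhntuvb".

bcffgghhntuvb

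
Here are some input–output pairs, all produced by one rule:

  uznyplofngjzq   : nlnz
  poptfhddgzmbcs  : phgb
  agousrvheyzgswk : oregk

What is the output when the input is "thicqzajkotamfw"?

izkaw

The pattern: keep one character in every 3, starting at position 3 (positions 3rd, 6th, 9th, ...).
"thicqzajkotamfw" → "izkaw".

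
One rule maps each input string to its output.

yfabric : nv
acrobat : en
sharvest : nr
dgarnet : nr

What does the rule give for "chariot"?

nb

The rule is to keep one character in every 3, starting at position 3 (positions 3rd, 6th, 9th, ...), then shift every letter 13 places forward in the alphabet (wrapping around) — i.e. ROT13.
For "chariot" the result is "nb".
(Check on "acrobat": → "ra" → "en" ✓)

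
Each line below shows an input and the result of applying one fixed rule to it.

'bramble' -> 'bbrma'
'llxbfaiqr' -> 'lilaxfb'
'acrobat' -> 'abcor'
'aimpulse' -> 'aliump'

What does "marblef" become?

mlabr

Each output is the input with this applied: delete the last 2 characters, then take characters alternately from the front and the back (1st, last, 2nd, 2nd-last, ...).
So "marblef" becomes "mlabr".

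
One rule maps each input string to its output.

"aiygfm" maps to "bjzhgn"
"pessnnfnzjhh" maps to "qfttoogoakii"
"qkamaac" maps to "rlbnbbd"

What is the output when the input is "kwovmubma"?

lxpwnvcnb

The pattern: shift every letter 1 place forward in the alphabet (wrapping around).
For "kwovmubma" the result is "lxpwnvcnb".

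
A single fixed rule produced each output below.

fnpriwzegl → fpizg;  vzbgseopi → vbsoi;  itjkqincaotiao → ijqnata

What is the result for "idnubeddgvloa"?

inbdgla

The pattern: keep every other character starting from the first (positions 1st, 3rd, 5th, ...).
So "idnubeddgvloa" becomes "inbdgla".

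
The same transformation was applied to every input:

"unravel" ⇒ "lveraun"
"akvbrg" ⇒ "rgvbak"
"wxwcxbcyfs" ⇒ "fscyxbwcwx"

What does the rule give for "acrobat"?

The pattern: swap each adjacent pair of characters (1↔2, 3↔4, ...), then reverse the string.
Applying both steps to "acrobat": "caorabt", then "tbaroac".

tbaroac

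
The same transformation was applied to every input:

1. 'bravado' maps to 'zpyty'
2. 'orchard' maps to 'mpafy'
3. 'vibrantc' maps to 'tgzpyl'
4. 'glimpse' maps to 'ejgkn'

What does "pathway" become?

nyrfu

Rule — shift every letter 2 places backward in the alphabet (wrapping around), then delete the last 2 characters.
On "pathway" that produces "nyrfu".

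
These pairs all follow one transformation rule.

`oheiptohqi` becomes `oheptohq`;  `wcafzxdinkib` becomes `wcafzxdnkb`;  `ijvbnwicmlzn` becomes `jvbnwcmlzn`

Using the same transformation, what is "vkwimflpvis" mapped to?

vkwmflpvs

Looking at the pairs, the operation is to remove every "i".
Applying that to "vkwimflpvis" gives "vkwmflpvs".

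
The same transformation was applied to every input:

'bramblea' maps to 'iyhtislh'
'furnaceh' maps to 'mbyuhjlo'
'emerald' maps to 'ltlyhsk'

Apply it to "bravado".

iyhchkv

Each output is the input with this applied: shift every letter 7 places forward in the alphabet (wrapping around).
On "bravado" that produces "iyhchkv".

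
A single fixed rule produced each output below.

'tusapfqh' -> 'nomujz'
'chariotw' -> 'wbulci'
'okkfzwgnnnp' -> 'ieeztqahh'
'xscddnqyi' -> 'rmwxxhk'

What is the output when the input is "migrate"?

Looking at the pairs, the operation is to delete the last 2 characters, then shift every letter 6 places backward in the alphabet (wrapping around).
Starting from "migrate": after the first operation, "migra"; after the second, "gcalu".
(Check on "xscddnqyi": → "xscddnq" → "rmwxxhk" ✓)

gcalu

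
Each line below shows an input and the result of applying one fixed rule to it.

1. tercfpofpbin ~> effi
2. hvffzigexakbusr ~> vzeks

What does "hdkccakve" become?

dcv

The pattern: keep one character in every 3, starting at position 2 (positions 2nd, 5th, 8th, ...).
"hdkccakve" → "dcv".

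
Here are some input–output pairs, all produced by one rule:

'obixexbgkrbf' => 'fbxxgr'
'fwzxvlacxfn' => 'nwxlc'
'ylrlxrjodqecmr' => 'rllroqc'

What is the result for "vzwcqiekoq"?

Rule — move the last 2 characters to the front (rotate right by 2), then keep every other character starting from the second (positions 2nd, 4th, 6th, ...).
For "vzwcqiekoq", step one produces "oqvzwcqiek"; step two turns that into "qzcik".

qzcik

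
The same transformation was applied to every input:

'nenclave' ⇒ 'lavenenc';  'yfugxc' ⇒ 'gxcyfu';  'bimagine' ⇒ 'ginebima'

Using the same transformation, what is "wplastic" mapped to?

The rule is to swap the front and back halves of the string.
Doing the same to "wplastic": "sticwpla".

sticwpla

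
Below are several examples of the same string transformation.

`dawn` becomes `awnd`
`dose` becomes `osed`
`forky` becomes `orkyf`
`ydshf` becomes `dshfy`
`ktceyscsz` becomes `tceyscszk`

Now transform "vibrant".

ibrantv

Each output is the input with this applied: move the first character to the end.
For "vibrant" the result is "ibrantv".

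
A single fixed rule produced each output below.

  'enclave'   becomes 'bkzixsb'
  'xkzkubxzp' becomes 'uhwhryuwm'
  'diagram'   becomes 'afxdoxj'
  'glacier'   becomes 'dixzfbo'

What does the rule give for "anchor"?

What's happening: shift every letter 3 places backward in the alphabet (wrapping around).
So "anchor" becomes "xkzelo".

xkzelo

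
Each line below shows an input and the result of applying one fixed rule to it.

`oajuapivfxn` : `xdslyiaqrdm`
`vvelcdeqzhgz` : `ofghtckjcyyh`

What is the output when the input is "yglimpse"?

lpsvhbjo

Each output is the input with this applied: shift every letter 3 places forward in the alphabet (wrapping around), then move the first 3 characters to the end (rotate left by 3).
On "yglimpse" that produces "lpsvhbjo".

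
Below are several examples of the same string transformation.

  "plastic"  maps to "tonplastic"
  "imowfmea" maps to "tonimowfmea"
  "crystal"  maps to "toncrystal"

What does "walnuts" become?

Each output is the input with this applied: prepend "ton".
"walnuts" → "tonwalnuts".

tonwalnuts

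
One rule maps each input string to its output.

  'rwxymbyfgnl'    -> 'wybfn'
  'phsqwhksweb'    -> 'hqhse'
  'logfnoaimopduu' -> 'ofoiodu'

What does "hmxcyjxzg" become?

mcjz

The pattern: keep every other character starting from the second (positions 2nd, 4th, 6th, ...).
So "hmxcyjxzg" becomes "mcjz".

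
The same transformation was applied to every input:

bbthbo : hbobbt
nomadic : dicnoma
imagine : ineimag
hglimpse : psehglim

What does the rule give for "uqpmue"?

mueuqp

The transformation: move the last 3 characters to the front (rotate right by 3).
"uqpmue" → "mueuqp".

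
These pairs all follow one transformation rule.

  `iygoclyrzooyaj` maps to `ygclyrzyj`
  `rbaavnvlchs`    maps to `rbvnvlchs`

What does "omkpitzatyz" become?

mkptztyz

Each output is the input with this applied: remove every vowel.
"omkpitzatyz" → "mkptztyz".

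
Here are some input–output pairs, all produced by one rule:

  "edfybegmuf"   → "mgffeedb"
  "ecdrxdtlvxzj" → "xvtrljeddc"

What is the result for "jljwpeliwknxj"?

The rule is to sort the characters into reverse alphabetical order, then delete the first 2 characters.
"jljwpeliwknxj" → "xwwpnllkjjjie" → "wpnllkjjjie".

wpnllkjjjie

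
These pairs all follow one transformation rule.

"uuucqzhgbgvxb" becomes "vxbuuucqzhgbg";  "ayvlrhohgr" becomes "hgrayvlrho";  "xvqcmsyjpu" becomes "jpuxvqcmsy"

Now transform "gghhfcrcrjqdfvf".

Each output is the input with this applied: move the last 3 characters to the front (rotate right by 3).
For "gghhfcrcrjqdfvf" the result is "fvfgghhfcrcrjqd".

fvfgghhfcrcrjqd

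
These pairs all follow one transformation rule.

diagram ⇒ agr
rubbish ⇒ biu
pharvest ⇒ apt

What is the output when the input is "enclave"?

Rule — sort the characters into alphabetical order, then keep one character in every 3, starting at position 1 (positions 1st, 4th, 7th, ...).
For "enclave" the result is "aev".

aev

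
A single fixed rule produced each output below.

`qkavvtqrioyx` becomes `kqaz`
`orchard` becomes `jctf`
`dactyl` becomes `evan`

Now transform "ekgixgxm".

zizo

In each case the input is transformed by: shift every letter 2 places forward in the alphabet (wrapping around), then keep only the last 4 characters.
Working it through for "ekgixgxm": intermediate "gmikzizo", final "zizo".
(Check on "dactyl": → "fcevan" → "evan" ✓)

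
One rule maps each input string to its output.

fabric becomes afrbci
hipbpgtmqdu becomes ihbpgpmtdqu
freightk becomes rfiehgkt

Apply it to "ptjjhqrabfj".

tpjjqharfbj

The transformation: swap each adjacent pair of characters (1↔2, 3↔4, ...).
Applying that to "ptjjhqrabfj" gives "tpjjqharfbj".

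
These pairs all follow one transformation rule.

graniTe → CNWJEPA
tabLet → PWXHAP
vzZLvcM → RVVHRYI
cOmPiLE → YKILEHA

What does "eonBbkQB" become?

Each output is the input with this applied: shift every letter 4 places backward in the alphabet (wrapping around), then convert every letter to uppercase.
Working it through for "eonBbkQB": intermediate "akjXxgMX", final "AKJXXGMX".

AKJXXGMX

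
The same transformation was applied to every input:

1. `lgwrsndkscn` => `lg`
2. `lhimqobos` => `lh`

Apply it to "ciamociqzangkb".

ci

The pattern: keep only the first 2 characters.
Doing the same to "ciamociqzangkb": "ci".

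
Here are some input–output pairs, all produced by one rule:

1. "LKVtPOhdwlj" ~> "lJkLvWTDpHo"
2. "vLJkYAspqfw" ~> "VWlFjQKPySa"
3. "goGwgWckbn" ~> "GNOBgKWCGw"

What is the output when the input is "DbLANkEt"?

dTBelKan

The pattern: take characters alternately from the front and the back (1st, last, 2nd, 2nd-last, ...), then flip the case of every letter.
Applying both steps to "DbLANkEt": "DtbELkAN", then "dTBelKan".
(Check on "vLJkYAspqfw": → "vwLfJqkpYsA" → "VWlFjQKPySa" ✓)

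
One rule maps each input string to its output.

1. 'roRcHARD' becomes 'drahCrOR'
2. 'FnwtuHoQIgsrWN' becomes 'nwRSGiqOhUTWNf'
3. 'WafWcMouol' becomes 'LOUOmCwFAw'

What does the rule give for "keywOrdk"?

In each case the input is transformed by: flip the case of every letter, then reverse the string.
Working it through for "keywOrdk": intermediate "KEYWoRDK", final "KDRoWYEK".

KDRoWYEK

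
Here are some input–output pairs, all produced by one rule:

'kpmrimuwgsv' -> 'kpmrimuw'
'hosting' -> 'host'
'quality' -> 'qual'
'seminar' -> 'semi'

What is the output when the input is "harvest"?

The transformation: delete the last 3 characters.
On "harvest" that produces "harv".

harv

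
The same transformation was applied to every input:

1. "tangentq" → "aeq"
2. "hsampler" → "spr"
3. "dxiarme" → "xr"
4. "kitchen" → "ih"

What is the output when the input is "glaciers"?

lis

Each output is the input with this applied: keep one character in every 3, starting at position 2 (positions 2nd, 5th, 8th, ...).
So "glaciers" becomes "lis".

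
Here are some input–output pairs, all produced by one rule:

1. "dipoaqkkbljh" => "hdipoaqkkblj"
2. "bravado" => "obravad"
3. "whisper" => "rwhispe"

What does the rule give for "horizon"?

nhorizo

What's happening: move the last character to the front.
For "horizon" the result is "nhorizo".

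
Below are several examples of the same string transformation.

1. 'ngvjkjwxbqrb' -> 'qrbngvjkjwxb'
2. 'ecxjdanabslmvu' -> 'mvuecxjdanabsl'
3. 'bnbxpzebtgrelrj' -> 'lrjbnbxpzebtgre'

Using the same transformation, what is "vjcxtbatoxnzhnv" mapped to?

hnvvjcxtbatoxnz

The rule is to move the last 3 characters to the front (rotate right by 3).
Applying that to "vjcxtbatoxnzhnv" gives "hnvvjcxtbatoxnz".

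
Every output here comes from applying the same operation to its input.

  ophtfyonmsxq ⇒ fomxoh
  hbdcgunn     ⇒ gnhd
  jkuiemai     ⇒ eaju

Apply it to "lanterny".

Each output is the input with this applied: keep every other character starting from the first (positions 1st, 3rd, 5th, ...), then move the first 2 characters to the end (rotate left by 2).
For "lanterny", step one produces "lnen"; step two turns that into "enln".

enln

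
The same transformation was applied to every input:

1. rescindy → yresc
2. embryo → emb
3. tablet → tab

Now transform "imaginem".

Rule — swap the front and back halves of the string, then delete the first 3 characters.
For "imaginem", step one produces "inemimag"; step two turns that into "mimag".
(Check on "rescindy": → "indyresc" → "yresc" ✓)

mimag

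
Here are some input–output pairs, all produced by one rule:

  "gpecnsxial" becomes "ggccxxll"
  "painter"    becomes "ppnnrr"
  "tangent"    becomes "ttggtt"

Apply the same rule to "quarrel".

qqrrll

What's happening: keep one character in every 3, starting at position 1 (positions 1st, 4th, 7th, ...), then double every character.
"quarrel" → "qrl" → "qqrrll".
(Check on "gpecnsxial": → "gcxl" → "ggccxxll" ✓)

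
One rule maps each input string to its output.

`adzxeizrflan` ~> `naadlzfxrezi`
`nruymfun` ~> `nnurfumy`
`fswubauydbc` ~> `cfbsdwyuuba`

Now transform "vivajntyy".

yvyitvnaj

The pattern: take characters alternately from the front and the back (1st, last, 2nd, 2nd-last, ...), then swap each adjacent pair of characters (1↔2, 3↔4, ...).
"vivajntyy" → "yvyitvnaj".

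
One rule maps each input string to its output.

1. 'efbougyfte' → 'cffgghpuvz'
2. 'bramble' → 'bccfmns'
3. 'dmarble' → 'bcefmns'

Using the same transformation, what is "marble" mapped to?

bcfmns

The pattern: shift every letter 1 place forward in the alphabet (wrapping around), then sort the characters into alphabetical order.
On "marble": the first step gives "nbscmf", and the second then gives "bcfmns".
(Check on "bramble": → "csbncmf" → "bccfmns" ✓)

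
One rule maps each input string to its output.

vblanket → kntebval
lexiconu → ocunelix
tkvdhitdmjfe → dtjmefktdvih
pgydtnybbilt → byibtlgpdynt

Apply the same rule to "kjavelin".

Each output is the input with this applied: swap each adjacent pair of characters (1↔2, 3↔4, ...), then swap the front and back halves of the string.
"kjavelin" → "lenijkva".

lenijkva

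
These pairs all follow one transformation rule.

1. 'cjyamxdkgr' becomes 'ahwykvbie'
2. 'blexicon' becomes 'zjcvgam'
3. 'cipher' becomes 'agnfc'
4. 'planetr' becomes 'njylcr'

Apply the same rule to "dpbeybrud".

The rule is to delete the last character, then shift every letter 2 places backward in the alphabet (wrapping around).
Applying both steps to "dpbeybrud": "dpbeybru", then "bnzcwzps".
(Check on "blexicon": → "blexico" → "zjcvgam" ✓)

bnzcwzps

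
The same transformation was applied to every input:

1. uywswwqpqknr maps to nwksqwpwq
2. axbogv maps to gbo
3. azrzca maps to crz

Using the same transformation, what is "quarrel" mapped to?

The pattern: take characters alternately from the front and the back (1st, last, 2nd, 2nd-last, ...), then delete the first 3 characters.
Applying both steps to "quarrel": "qluearr", then "earr".

earr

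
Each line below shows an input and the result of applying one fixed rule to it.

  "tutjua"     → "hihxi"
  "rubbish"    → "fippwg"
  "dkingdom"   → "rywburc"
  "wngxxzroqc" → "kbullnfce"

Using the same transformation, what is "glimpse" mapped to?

uzwadg

The rule is to delete the last character, then shift every letter 12 places backward in the alphabet (wrapping around).
"glimpse" → "glimps" → "uzwadg".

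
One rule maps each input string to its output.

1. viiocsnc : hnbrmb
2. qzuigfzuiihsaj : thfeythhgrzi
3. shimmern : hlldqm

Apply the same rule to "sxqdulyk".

pctkxj

The rule is to delete the first 2 characters, then shift every letter 1 place backward in the alphabet (wrapping around).
On "sxqdulyk" that produces "pctkxj".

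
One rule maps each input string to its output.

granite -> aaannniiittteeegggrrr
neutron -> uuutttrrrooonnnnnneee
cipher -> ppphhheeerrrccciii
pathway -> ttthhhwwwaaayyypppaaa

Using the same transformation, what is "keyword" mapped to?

yyywwwooorrrdddkkkeee

The rule is to move the first 2 characters to the end (rotate left by 2), then repeat every character 3 times.
Applying that to "keyword" gives "yyywwwooorrrdddkkkeee".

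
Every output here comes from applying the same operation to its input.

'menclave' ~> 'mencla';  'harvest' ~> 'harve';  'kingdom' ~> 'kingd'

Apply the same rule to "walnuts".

Each output is the input with this applied: delete the last 2 characters.
Doing the same to "walnuts": "walnu".

walnu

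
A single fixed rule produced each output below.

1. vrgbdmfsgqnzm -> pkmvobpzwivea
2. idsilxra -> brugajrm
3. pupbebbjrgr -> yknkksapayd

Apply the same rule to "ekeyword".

nhfxamnt

The pattern: shift every letter 9 places forward in the alphabet (wrapping around), then move the first 2 characters to the end (rotate left by 2).
For "ekeyword", step one produces "ntnhfxam"; step two turns that into "nhfxamnt".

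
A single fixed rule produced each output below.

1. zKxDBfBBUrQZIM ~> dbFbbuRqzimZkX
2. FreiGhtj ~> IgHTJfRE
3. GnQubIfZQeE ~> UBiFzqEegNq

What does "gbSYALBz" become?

Each output is the input with this applied: flip the case of every letter, then move the first 3 characters to the end (rotate left by 3).
On "gbSYALBz": the first step gives "GBsyalbZ", and the second then gives "yalbZGBs".

yalbZGBs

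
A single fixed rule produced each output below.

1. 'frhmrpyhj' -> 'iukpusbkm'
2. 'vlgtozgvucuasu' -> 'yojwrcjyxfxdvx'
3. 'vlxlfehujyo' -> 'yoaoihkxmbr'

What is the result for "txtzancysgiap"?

wawcdqfbvjlds

Rule — shift every letter 3 places forward in the alphabet (wrapping around).
For "txtzancysgiap" the result is "wawcdqfbvjlds".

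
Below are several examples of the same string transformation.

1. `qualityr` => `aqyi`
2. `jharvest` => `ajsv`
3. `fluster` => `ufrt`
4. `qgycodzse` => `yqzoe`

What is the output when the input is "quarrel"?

Each output is the input with this applied: keep every other character starting from the first (positions 1st, 3rd, 5th, ...), then swap each adjacent pair of characters (1↔2, 3↔4, ...).
Applying both steps to "quarrel": "qarl", then "aqlr".

aqlr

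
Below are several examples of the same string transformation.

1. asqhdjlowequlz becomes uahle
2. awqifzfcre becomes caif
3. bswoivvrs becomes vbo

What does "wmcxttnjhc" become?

jwxn

The transformation: move the last 3 characters to the front (rotate right by 3), then keep one character in every 3, starting at position 1 (positions 1st, 4th, 7th, ...).
Starting from "wmcxttnjhc": after the first operation, "jhcwmcxttn"; after the second, "jwxn".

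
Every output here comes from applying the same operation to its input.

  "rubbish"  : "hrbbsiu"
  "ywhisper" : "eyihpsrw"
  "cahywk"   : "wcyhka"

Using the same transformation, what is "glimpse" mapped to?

The transformation: swap each adjacent pair of characters (1↔2, 3↔4, ...), then swap the first and last characters.
Starting from "glimpse": after the first operation, "lgmispe"; after the second, "egmispl".
(Check on "cahywk": → "acyhkw" → "wcyhka" ✓)

egmispl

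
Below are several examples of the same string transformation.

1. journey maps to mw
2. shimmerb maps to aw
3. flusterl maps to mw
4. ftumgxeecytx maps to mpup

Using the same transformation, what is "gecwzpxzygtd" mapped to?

Each output is the input with this applied: keep one character in every 3, starting at position 3 (positions 3rd, 6th, 9th, ...), then shift every letter 8 places backward in the alphabet (wrapping around).
"gecwzpxzygtd" → "uhqv".

uhqv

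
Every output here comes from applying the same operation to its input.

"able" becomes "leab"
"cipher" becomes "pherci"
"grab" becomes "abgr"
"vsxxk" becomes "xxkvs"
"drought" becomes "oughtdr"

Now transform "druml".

Rule — move the first 2 characters to the end (rotate left by 2).
So "druml" becomes "umldr".

umldr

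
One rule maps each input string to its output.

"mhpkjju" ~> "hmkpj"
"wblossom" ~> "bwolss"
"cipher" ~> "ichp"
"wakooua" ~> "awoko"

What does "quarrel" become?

The transformation: delete the last 2 characters, then swap each adjacent pair of characters (1↔2, 3↔4, ...).
"quarrel" → "quarr" → "uqrar".

uqrar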